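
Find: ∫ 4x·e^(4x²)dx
Let u = 4x², du = 8x dx
∫ (1/2)e^u du = e^u/2 + C

Answer: e^(4x²)/2 + C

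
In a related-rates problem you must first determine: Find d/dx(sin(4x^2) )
Chain rule: d/dx[sin(u)]=cos(u)·u' where u=4x^2
u'=8x

Answer: 8x·cos(4x^2)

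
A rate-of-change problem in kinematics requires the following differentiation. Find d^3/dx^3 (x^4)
Apply power rule 3 times:
d^1: 4x^3
d^2: 12x^2
d^3: 24x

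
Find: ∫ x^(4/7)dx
Power rule: ∫ x^(4/7) dx=x^(11/7)/(11/7)+C

Answer: (7/11)·x^(11/7)+C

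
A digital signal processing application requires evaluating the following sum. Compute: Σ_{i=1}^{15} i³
Using formula: Σ i^3 = [n(n+1)/2]² = [15·16/2]² = 14400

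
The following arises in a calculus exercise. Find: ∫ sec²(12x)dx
Since d/dx[tan(12x)]=12sec²(12x), integral=tan(12x)/12 + C

Answer: (1/12)tan(12x) + C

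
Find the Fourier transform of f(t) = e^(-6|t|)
Using the standard pair: F{e^(-a|t|)}=2a/(a^2 + omega^2)
With a=6: F(omega)=12/(36 + omega^2)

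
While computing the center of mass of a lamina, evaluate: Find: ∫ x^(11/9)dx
Power rule: ∫ x^(11/9) dx = x^(20/9)/(20/9)+C

Answer: (9/20)·x^(20/9)+C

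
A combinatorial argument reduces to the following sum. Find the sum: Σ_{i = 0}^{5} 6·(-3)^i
Geometric series: S = a(1 - r^n)/(1 - r)
a = 6, r = -3, n = 6
S = 6(1-729)/4 = -1092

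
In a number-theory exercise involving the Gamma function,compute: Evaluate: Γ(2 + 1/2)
Γ(n + 1/2)=(2n)!√π/(4^n·n!)
=24√π/(16·2)=(3/4)·√π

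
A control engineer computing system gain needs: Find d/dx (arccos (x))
d/dx[arccos(u)]=-u'/√(1-u²), u=x, u'=1

Answer: -1/√(1-x²)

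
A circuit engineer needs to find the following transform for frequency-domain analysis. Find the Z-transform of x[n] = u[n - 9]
Using the time-shift property: Z{u[n-9]} = z^(-9) * z/(z-1)
= z^(-8)/(z-1)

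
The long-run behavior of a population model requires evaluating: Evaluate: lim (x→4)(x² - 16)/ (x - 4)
Factor: (x² - 16)=(x-4)(x+4)
Cancel (x-4): lim(x→4) (x+4)=8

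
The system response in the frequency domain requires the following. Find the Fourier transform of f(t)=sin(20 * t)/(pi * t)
sin(W * t)/(pi * t) = (W/pi) * sinc(W * t/pi) is the impulse response of the ideal low-pass filter with cutoff W (here W = 20).
Its Fourier transform is a rectangular function:
F(omega) = 1 for |omega| < 20, 0 otherwise

Answer: rect(omega/40) [i.e., 1 for |omega| < 20, 0 otherwise]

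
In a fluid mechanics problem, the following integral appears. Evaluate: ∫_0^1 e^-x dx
Antiderivative: -e^-x
Evaluate: -(e^-1-1)

Answer: (e^-1-1)/(-1)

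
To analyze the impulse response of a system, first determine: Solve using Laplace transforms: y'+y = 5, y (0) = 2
Take L of both sides: sY(s)-2+Y(s) = 5/s
Y(s)(s+1) = 5/s+2
Y(s) = 5/(s(s+1))+2/(s+1)
Partial fractions: 5/(s(s+1)) = 5/s - 5/(s+1)
So Y(s) = 5/s - 3/(s+1)
Inverse transform (L^(-1){1/s} = 1, L^(-1){1/(s+1)} = e^(-t)):

Answer: y(t) = 5-3·e^(-t)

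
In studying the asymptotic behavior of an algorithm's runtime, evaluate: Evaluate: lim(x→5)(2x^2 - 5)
Polynomial is continuous, so substitute x=5:
2·5^2 - 5=45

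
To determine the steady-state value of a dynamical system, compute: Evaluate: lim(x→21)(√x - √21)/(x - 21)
Multiply by conjugate (√x+√21)/(√x+√21):
= (x - 21)/((x - 21)(√x+√21)) = 1/(√x+√21)
As x → 21: 1/(2√21)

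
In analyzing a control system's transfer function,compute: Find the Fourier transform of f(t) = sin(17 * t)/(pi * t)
sin(W * t)/(pi * t)=(W/pi) * sinc(W * t/pi) is the impulse response of the ideal low-pass filter with cutoff W (here W=17).
Its Fourier transform is a rectangular function:
F(omega)=1 for |omega| < 17, 0 otherwise

Answer: rect(omega/34) [i.e., 1 for |omega| < 17, 0 otherwise]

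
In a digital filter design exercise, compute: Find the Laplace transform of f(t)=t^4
L{t^n} = n!/s^(n + 1)
L{t^4} = 4!/s^5 = 24/s^5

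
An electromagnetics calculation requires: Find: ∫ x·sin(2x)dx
By parts: u = x, dv = sin(2x) dx
du = dx, v = -cos(2x)/2
= -x·cos(2x)/2+sin(2x)/2²+C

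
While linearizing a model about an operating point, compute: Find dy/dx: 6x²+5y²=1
Differentiate: 12x+10y·(dy/dx)=0
dy/dx=-12x/(10y)=-(6/5)·(x/y)

Answer: dy/dx=-(6/5)·(x/y)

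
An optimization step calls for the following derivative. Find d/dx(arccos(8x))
d/dx[arccos(u)] = -u'/√(1-u²), u = 8x, u' = 8

Answer: -8/√(1 - 64x²)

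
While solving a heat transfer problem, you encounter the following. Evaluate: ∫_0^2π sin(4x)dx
Antiderivative: -cos(4x)/4
Evaluate at bounds: [-cos(4·2π)/4] - [-cos(4·0)/4]
=(-(1)+(1))/4=0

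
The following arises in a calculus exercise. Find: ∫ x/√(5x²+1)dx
Let u=5x²+1, du=10x dx
∫ (1/10)·u^(-1/2) du=√u/5+C

Answer: √(5x²+1)/5+C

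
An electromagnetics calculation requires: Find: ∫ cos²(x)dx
Using identity cos²(u) = (1 + cos(2u))/2:
∫ (1 + cos(2x))/2 dx = x/2 + sin(2x)/4 + C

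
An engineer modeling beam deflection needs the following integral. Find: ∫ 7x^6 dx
Using power rule: ∫ 7x^6 dx = 7/7 x^7 + C = x^7 + C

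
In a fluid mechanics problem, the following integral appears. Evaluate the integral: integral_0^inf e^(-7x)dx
integral_0^inf e^(-7x) dx=[-1/7 * e^(-7x)]_0^inf
=0 - (-1/7)=1/7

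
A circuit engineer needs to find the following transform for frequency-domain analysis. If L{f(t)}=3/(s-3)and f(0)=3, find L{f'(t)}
L{f'(t)}=s·F(s) - f(0)=3s/(s-3) - 3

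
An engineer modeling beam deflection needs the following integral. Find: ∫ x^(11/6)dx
Power rule: ∫ x^(11/6) dx=x^(17/6)/(17/6) + C

Answer: (6/17)·x^(17/6) + C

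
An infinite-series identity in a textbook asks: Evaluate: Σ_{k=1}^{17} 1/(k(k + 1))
Partial fractions: 1/(k(k+1))=1/k - 1/(k+1)
Telescoping sum: 1(1-1/18)=1·17/18

Answer: 17/18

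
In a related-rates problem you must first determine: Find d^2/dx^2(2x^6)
Apply power rule 2 times:
d^1: 12x^5
d^2: 60x^4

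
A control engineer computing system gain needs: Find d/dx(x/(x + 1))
Quotient rule: (f/g)' = (f'g - fg')/g²
f = x, f' = 1
g = x+1, g' = 1

Answer: (1·(x+1) - x)/(x+1)²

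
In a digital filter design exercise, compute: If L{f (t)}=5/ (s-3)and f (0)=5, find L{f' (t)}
L{f'(t)}=s·F(s) - f(0)=5s/(s-3) - 5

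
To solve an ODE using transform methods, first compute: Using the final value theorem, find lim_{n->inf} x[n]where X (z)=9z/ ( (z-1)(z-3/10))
Final value theorem: lim x[n]=lim_{z->1} (z-1)*X(z)
(z-1)*X(z)=9z/(z-3/10)
As z->1: 9/(1 - 3/10)=9/(7/10)=90/7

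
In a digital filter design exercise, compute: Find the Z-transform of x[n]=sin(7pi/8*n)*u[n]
Z{sin(w0*n)*u[n]} = z*sin(w0)/(z^2-2z*cos(w0)+1)
With w0 = 7pi/8: X(z) = z*sin(7pi/8)/(z^2-2z*cos(7pi/8)+1)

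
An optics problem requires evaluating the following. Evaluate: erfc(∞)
erfc(x)=1 - erf(x); erfc(∞)=1 - erf(∞)=1 - 1=0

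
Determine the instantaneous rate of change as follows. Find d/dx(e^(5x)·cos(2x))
Product rule: (fg)'=f'g+fg'
f=e^(5x), f'=5·e^(5x)
g=cos(2x), g'=-2·sin(2x)

Answer: 5·e^(5x)·cos(2x)-2·e^(5x)·sin(2x)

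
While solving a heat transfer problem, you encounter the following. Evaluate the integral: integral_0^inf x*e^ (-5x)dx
This is a Gamma integral. Substitute u = 5x (du = 5 dx):
integral_0^inf x*e^(-5x) dx = (1/5^2) integral_0^inf u^1*e^(-u) du
= Gamma(2)/5^2 = 1!/5^2 = 1/25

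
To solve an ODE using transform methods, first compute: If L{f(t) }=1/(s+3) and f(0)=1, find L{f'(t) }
L{f'(t)}=s·F(s) - f(0)=s/(s + 3) - 1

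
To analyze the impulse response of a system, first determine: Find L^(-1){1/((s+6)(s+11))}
Partial fractions: 1/((s+6)(s+11))=A/(s+6)+B/(s+11)
Cover-up: A=1/(s+11)|_{s=-6}=1/5; B=1/(s+6)|_{s=-11}=-1/5
L^(-1)=(1/5)e^(-6t) - (1/5)e^(-11t)

Answer: (1/5)(e^(-6t) - e^(-11t))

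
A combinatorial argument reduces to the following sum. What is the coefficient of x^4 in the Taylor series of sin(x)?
sin(x) has only odd powers. Coefficient of x^4 = 0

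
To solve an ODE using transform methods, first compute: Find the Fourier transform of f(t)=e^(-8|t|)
Using the standard pair: F{e^(-a|t|)}=2a/(a^2+omega^2)
With a=8: F(omega)=16/(64+omega^2)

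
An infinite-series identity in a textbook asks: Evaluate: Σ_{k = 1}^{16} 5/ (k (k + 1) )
Partial fractions: 5/(k(k+1))=5/k - 5/(k+1)
Telescoping sum: 5(1-1/17)=5·16/17

Answer: 80/17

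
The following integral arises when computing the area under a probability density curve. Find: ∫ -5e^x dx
Since d/dx[e^x] = + e^x, we get -5e^x + C

Answer: -5e^x + C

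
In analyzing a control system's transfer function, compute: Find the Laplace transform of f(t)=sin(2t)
L{sin(wt)} = w/(s² + w²)
L{sin(2t)} = 2/(s² + 4)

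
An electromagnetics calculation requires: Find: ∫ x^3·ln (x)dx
By parts: u = ln(x), dv = x^3 dx
du = 1/x dx, v = x^4/4
= x^4·ln(x)/4 - ∫ x^3/4 dx
= x^4·ln(x)/4 - x^4/16+C

Answer: x^4(ln(x)/4-1/16)+C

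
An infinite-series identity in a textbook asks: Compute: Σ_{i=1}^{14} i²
Using formula: Σ i^2=n(n+1)(2n+1)/6=14·15·29/6=1015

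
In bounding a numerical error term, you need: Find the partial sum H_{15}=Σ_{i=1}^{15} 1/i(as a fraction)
H_15 = 1 + 1/2 + 1/3 + ... + 1/15
= 1195757/360360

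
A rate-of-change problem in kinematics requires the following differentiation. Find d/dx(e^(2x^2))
Chain rule: d/dx[e^u]=e^u · u' where u=2x^2
u'=4x

Answer: 4x·e^(2x^2)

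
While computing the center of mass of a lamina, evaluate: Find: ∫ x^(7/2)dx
Power rule: ∫ x^(7/2) dx = x^(9/2)/(9/2) + C

Answer: (2/9)·x^(9/2) + C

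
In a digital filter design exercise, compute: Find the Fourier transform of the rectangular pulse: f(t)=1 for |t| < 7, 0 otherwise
F(omega)=integral from -7 to 7 of e^(-j*omega*t) dt
=2*sin(7*omega)/omega=14*sinc(7*omega/pi)

Answer: 2*sin(7*omega)/omega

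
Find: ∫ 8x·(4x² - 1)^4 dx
Let u = 4x² - 1, du = 8x dx
∫ u^4 du = u^5/5+C

Answer: (4x² - 1)^5/5+C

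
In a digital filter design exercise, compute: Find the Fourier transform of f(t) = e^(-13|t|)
Using the standard pair: F{e^(-a|t|)}=2a/(a^2 + omega^2)
With a=13: F(omega)=26/(169 + omega^2)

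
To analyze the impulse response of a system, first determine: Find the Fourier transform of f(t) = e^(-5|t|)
Using the standard pair: F{e^(-a|t|)} = 2a/(a^2 + omega^2)
With a = 5: F(omega) = 10/(25 + omega^2)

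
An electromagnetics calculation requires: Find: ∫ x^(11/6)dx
Power rule: ∫ x^(11/6) dx = x^(17/6)/(17/6) + C

Answer: (6/17)·x^(17/6) + C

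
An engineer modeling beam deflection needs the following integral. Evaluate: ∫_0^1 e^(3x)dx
Antiderivative: (1/3)e^(3x)
Evaluate: (1/3)(e^3-1)

Answer: (e^3-1)/3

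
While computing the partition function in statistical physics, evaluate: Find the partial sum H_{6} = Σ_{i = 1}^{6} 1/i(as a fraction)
H_6=1 + 1/2 + 1/3 + ... + 1/6
=49/20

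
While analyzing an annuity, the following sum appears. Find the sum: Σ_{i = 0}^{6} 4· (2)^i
Geometric series: S = a(1 - r^n)/(1 - r)
a = 4, r = 2, n = 7
S = 4(1-128)/-1 = 508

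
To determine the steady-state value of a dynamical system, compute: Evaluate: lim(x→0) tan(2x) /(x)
tan(u) ≈ u for small u:
tan(2x)/(x) ≈ 2x/(x)=2/1

Answer: 2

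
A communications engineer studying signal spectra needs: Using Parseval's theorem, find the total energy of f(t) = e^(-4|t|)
Parseval's theorem: E=integral |f(t)|^2 dt=(1/2pi) integral |F(omega)|^2 domega
E=integral_{-inf}^{inf} e^(-8|t|) dt=2 * integral_0^inf e^(-8t) dt=2/(2 * 4)=1/4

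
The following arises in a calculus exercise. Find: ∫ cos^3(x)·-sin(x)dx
Let u = cos(x), du = -sin(x) dx
∫ u^3 du = u^4/4+C

Answer: cos^4(x)/4+C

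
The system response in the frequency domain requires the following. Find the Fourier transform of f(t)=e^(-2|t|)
Using the standard pair: F{e^(-a|t|)}=2a/(a^2+omega^2)
With a=2: F(omega)=4/(4+omega^2)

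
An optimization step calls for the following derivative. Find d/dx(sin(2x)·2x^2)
Product rule: (fg)'=f'g + fg'
f=sin(2x), f'=2·cos(2x)
g=2x^2, g'=4x

Answer: 4·cos(2x)·x^2 + 4·sin(2x)·x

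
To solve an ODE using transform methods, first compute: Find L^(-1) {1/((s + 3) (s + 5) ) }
Partial fractions: 1/((s + 3)(s + 5))=A/(s + 3) + B/(s + 5)
Cover-up: A=1/(s + 5)|_{s=-3}=1/2; B=1/(s + 3)|_{s=-5}=-1/2
L^(-1)=(1/2)e^(-3t) - (1/2)e^(-5t)

Answer: (1/2)(e^(-3t) - e^(-5t))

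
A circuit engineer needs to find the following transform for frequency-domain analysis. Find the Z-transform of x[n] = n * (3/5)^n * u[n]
Using the property Z{n * a^n * u[n]}=az/(z-a)^2
With a=3/5: X(z)=(3/5)z/(z - 3/5)^2, |z| > 3/5

Answer: (3/5)z/(z - 3/5)^2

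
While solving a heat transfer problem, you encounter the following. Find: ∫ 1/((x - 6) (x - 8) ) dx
Partial fractions: 1/((x-6)(x-8)) = A/(x-6)+B/(x-8)
A = -1/2, B = 1/2
∫ [-1/2· 1/(x-6)+1/2· 1/(x-8)] dx
= (1/2)[ln|x-8| - ln|x-6|]+C

Answer: (1/2)·ln|(x-8)/(x-6)|+C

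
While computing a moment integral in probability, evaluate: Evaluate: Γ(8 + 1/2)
Γ(n + 1/2) = (2n)!√π/(4^n·n!)
= 20922789888000√π/(65536·40320) = (2027025/256)·√π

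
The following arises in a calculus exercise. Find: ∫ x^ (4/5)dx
Power rule: ∫ x^(4/5) dx = x^(9/5)/(9/5) + C

Answer: (5/9)·x^(9/5) + C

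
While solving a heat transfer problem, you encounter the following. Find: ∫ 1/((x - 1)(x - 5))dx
Partial fractions: 1/((x-1)(x-5)) = A/(x-1)+B/(x-5)
A = -1/4, B = 1/4
∫ [-1/4· 1/(x-1)+1/4· 1/(x-5)] dx
= (1/4)[ln|x-5| - ln|x-1|]+C

Answer: (1/4)·ln|(x-5)/(x-1)|+C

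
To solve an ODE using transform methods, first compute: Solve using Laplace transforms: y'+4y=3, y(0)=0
Take L of both sides: sY(s) - 0 + 4Y(s) = 3/s
Y(s)(s + 4) = 3/s + 0
Y(s) = 3/(s(s + 4)) + 0/(s + 4)
Partial fractions: 3/(s(s + 4)) = (3/4)/s - (3/4)/(s + 4)
So Y(s) = (3/4)/s - (3/4)/(s + 4)
Inverse transform (L^(-1){1/s} = 1, L^(-1){1/(s + 4)} = e^(-4t)):

Answer: y(t) = 3/4 - (3/4)·e^(-4t)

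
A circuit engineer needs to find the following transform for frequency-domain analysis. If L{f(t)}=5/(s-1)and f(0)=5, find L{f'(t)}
L{f'(t)} = s·F(s) - f(0) = 5s/(s-1)-5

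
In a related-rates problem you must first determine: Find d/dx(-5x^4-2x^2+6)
Power rule: d/dx(ax^n)=n·a·x^(n-1)
Term by term: -20·x^3 - 4·x

Answer: -20x^3 - 4x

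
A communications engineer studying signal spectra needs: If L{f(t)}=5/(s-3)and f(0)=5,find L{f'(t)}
L{f'(t)}=s·F(s) - f(0)=5s/(s-3)-5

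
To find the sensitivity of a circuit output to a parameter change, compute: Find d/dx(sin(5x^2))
Chain rule: d/dx[sin(u)]=cos(u)·u' where u=5x^2
u'=10x

Answer: 10x·cos(5x^2)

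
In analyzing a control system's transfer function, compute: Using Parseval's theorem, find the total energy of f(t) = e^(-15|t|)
Parseval's theorem: E=integral |f(t)|^2 dt=(1/2pi) integral |F(omega)|^2 domega
E=integral_{-inf}^{inf} e^(-30|t|) dt=2*integral_0^inf e^(-30t) dt=2/(2*15)=1/15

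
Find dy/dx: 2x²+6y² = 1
Differentiate: 4x + 12y·(dy/dx) = 0
dy/dx = -4x/(12y) = -(1/3)·(x/y)

Answer: dy/dx = -(1/3)·(x/y)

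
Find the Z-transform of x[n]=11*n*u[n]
Z{n*u[n]} = z/(z-1)^2
By linearity: Z{11*n*u[n]} = 11z/(z-1)^2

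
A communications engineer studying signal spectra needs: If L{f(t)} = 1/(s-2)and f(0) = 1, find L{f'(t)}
L{f'(t)}=s·F(s) - f(0)=s/(s-2) - 1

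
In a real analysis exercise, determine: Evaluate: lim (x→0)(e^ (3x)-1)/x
L'Hôpital (0/0): lim 3e^(3x)/1=3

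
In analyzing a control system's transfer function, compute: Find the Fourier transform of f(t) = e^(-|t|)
Using the standard pair: F{e^(-a|t|)}=2a/(a^2+omega^2)
With a=1: F(omega)=2/(1+omega^2)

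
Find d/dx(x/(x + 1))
Quotient rule: (f/g)' = (f'g - fg')/g²
f = x, f' = 1
g = x+1, g' = 1

Answer: (1·(x+1) - x)/(x+1)²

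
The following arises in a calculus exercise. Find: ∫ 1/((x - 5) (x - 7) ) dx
Partial fractions: 1/((x-5)(x-7)) = A/(x-5) + B/(x-7)
A = -1/2, B = 1/2
∫ [-1/2· 1/(x-5) + 1/2· 1/(x-7)] dx
= (1/2)[ln|x-7| - ln|x-5|] + C

Answer: (1/2)·ln|(x-7)/(x-5)| + C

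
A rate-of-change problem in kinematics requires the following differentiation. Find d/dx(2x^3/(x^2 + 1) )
Quotient rule: (f/g)'=(f'g - fg')/g²
f=2x^3, f'=6x^2
g=x^2 + 1, g'=2x

Answer: (6x^2·(x^2 + 1) - 4x^4)/(x^2 + 1)²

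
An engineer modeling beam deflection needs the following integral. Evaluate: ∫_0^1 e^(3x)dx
Antiderivative: (1/3)e^(3x)
Evaluate: (1/3)(e^3-1)

Answer: (e^3-1)/3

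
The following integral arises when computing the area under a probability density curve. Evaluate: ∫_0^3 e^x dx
Antiderivative: e^x
Evaluate: (e^3-1)

Answer: e^3-1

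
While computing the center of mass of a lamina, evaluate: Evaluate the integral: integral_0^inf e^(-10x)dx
integral_0^inf e^(-10x) dx=[-1/10 * e^(-10x)]_0^inf
=0 - (-1/10)=1/10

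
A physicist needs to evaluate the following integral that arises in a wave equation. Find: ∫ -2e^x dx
Since d/dx[e^x] = +e^x, we get -2e^x+C

Answer: -2e^x+C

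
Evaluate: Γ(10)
Γ(n)=(n-1)! for positive integers
Γ(10)=9!=362880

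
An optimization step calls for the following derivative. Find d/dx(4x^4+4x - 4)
Power rule: d/dx(ax^n) = n·a·x^(n-1)
Term by term: 16·x^3+4

Answer: 16x^3+4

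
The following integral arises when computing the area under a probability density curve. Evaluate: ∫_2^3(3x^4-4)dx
Step 1: Find antiderivative F(x) = (3/5)x^5-4x
Step 2: F(3) - F(2) = 669/5 - (56/5) = 613/5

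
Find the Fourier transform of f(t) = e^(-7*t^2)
The Fourier transform of a Gaussian e^(-a*t^2) is sqrt(pi/a)*e^(-omega^2/(4a)).
With a = 7: F(omega) = sqrt(pi/7)*e^(-omega^2/28)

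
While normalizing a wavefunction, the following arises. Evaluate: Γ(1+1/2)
Γ(n+1/2) = (2n)!√π/(4^n·n!)
= 2√π/(4·1) = (1/2)·√π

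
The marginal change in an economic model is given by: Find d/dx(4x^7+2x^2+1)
Power rule: d/dx(ax^n) = n·a·x^(n-1)
Term by term: 28·x^6+4·x

Answer: 28x^6+4x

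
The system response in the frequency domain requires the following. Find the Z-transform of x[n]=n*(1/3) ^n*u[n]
Using the property Z{n*a^n*u[n]} = az/(z-a)^2
With a = 1/3: X(z) = (1/3)z/(z - 1/3)^2, |z| > 1/3

Answer: (1/3)z/(z - 1/3)^2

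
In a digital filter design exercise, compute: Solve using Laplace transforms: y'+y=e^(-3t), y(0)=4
Take L: sY - 4 + Y=1/(s + 3)
Y(s + 1)=1/(s + 3) + 4
Y=1/((s + 3)(s + 1)) + 4/(s + 1)
Partial fractions: 1/((s + 3)(s + 1))=-(1/2)/(s + 3) + (1/2)/(s + 1)
So Y=-(1/2)/(s + 3) + (9/2)/(s + 1)
Inverse Laplace transform (L^(-1){1/(s + 3)}=e^(-3t), L^(-1){1/(s + 1)}=e^(-t)):

Answer: y(t)=(-1/2)·e^(-3t) + (9/2)·e^(-t)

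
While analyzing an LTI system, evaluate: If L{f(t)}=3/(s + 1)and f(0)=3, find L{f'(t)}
L{f'(t)}=s·F(s) - f(0)=3s/(s + 1) - 3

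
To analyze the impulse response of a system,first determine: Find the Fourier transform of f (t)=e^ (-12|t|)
Using the standard pair: F{e^(-a|t|)} = 2a/(a^2+omega^2)
With a = 12: F(omega) = 24/(144+omega^2)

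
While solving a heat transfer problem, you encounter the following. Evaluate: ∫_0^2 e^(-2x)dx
Antiderivative: (1/(-2))e^(-2x)
Evaluate: (1/(-2))(e^-4-1)

Answer: (e^-4-1)/(-2)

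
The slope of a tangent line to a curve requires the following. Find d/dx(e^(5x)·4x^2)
Product rule: (fg)'=f'g + fg'
f=e^(5x), f'=5·e^(5x)
g=4x^2, g'=8x

Answer: 20·e^(5x)·x^2 + 8·e^(5x)·x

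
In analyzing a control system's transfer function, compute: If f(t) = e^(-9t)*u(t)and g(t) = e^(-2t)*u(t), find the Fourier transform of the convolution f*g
By the convolution theorem: F{f*g} = F(omega)*G(omega)
F(omega) = 1/(9+j*omega), G(omega) = 1/(2+j*omega)
F{f*g} = 1/((9+j*omega)(2+j*omega))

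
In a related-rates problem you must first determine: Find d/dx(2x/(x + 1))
Quotient rule: (f/g)'=(f'g - fg')/g²
f=2x, f'=2
g=x+1, g'=1

Answer: (2·(x+1)-2x)/(x+1)²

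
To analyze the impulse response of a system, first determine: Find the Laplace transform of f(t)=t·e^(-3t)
L{t·e^(at)} = 1/(s-a)²
L{t·e^(-3t)} = 1/(s+3)²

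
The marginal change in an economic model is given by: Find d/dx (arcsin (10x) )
d/dx[arcsin(u)] = u'/√(1-u²), u = 10x, u' = 10

Answer: 10/√(1 - 100x²)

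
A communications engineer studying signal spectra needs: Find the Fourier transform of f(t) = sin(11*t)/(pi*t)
sin(W * t)/(pi * t)=(W/pi) * sinc(W * t/pi) is the impulse response of the ideal low-pass filter with cutoff W (here W=11).
Its Fourier transform is a rectangular function:
F(omega)=1 for |omega| < 11, 0 otherwise

Answer: rect(omega/22) [i.e., 1 for |omega| < 11, 0 otherwise]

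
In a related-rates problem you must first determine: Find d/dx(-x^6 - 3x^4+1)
Power rule: d/dx(ax^n)=n·a·x^(n-1)
Term by term: -6·x^5-12·x^3

Answer: -6x^5-12x^3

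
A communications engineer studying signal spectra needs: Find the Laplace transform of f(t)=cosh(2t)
L{cosh(at)}=s/(s²-a²)
L{cosh(2t)}=s/(s²-4)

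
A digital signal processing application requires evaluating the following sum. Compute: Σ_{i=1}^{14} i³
Using formula: Σ i^3=[n(n + 1)/2]²=[14·15/2]²=11025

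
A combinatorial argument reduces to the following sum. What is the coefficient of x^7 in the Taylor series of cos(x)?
cos(x) has only even powers. Coefficient of x^7 = 0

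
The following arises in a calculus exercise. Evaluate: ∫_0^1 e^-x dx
Antiderivative: -e^-x
Evaluate: -(e^-1-1)

Answer: (e^-1-1)/(-1)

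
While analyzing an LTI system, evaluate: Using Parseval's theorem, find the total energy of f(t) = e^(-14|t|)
Parseval's theorem: E = integral |f(t)|^2 dt = (1/2pi) integral |F(omega)|^2 domega
E = integral_{-inf}^{inf} e^(-28|t|) dt = 2*integral_0^inf e^(-28t) dt = 2/(2*14) = 1/14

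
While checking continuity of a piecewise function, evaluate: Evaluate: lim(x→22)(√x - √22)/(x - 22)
Multiply by conjugate (√x + √22)/(√x + √22):
= (x - 22)/((x - 22)(√x + √22)) = 1/(√x + √22)
As x → 22: 1/(2√22)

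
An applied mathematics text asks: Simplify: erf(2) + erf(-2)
erf is odd: erf(-2)=-erf(2)
erf(2) + erf(-2)=erf(2) - erf(2)=0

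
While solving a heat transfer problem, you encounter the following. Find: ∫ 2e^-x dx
Since d/dx[e^-x] = - e^-x, we get -2e^-x + C

Answer: -2e^-x + C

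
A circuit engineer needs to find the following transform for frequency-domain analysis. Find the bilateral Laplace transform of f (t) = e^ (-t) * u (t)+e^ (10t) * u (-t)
For e^(-t) * u(t): L=1/(s + 1), Re(s) > -1
For e^(10t) * u(-t): L=-1/(s-10), Re(s) < 10
Combined: F(s)=1/(s + 1) - 1/(s-10), -1 < Re(s) < 10

Answer: 1/(s + 1) - 1/(s-10), ROC: -1 < Re(s) < 10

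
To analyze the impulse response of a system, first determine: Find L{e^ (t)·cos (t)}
First shifting: L{e^(at)f(t)}=F(s-a)
L{cos(t)}=s/(s² + 1)
Shift: (s-1)/((s-1)² + 1)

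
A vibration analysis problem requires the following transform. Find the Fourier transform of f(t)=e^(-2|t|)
Using the standard pair: F{e^(-a|t|)}=2a/(a^2+omega^2)
With a=2: F(omega)=4/(4+omega^2)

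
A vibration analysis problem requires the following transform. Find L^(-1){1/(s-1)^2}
L^(-1){1/(s-a)^n} = t^(n-1)·e^(at)/(n-1)!
Here a = 1, n = 2: t^1·e^(t)/1

Answer: t·e^(t)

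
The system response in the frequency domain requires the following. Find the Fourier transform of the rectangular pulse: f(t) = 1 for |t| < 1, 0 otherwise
F(omega) = integral from -1 to 1 of e^(-j*omega*t) dt
= 2*sin(1*omega)/omega = 2*sinc(1*omega/pi)

Answer: 2*sin(1*omega)/omega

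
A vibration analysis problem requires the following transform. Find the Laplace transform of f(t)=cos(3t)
L{cos(wt)}=s/(s²+w²)
L{cos(3t)}=s/(s²+9)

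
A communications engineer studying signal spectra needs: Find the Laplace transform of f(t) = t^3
L{t^n} = n!/s^(n + 1)
L{t^3} = 3!/s^4 = 6/s^4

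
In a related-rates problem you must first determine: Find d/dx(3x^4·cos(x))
Product rule: (fg)'=f'g+fg'
f=3x^4, f'=12x^3
g=cos(x), g'=-sin(x)

Answer: 12x^3·cos(x)-3x^4·sin(x)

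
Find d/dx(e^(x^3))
Chain rule: d/dx[e^u] = e^u · u' where u = x^3
u' = 3x^2

Answer: 3x^2·e^(x^3)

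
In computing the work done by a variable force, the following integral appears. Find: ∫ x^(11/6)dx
Power rule: ∫ x^(11/6) dx = x^(17/6)/(17/6)+C

Answer: (6/17)·x^(17/6)+C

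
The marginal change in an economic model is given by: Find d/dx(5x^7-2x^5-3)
Power rule: d/dx(ax^n) = n·a·x^(n-1)
Term by term: 35·x^6-10·x^4

Answer: 35x^6-10x^4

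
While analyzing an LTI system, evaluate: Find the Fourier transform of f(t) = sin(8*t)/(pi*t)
sin(W*t)/(pi*t) = (W/pi)*sinc(W*t/pi) is the impulse response of the ideal low-pass filter with cutoff W (here W = 8).
Its Fourier transform is a rectangular function:
F(omega) = 1 for |omega| < 8, 0 otherwise

Answer: rect(omega/16) [i.e., 1 for |omega| < 8, 0 otherwise]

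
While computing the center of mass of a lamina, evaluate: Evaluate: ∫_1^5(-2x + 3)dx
Step 1: Find antiderivative F(x) = -x^2 + 3x
Step 2: F(5) - F(1) = -10 - (2) = -12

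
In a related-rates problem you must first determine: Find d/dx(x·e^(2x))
Product rule: (fg)'=f'g + fg'
f=x, f'=1
g=e^(2x), g'=2·e^(2x)

Answer: e^(2x) + 2x·e^(2x)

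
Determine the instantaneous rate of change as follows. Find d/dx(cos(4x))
Chain rule: d/dx[cos(u)] = -sin(u)·u' where u = 4x
u' = 4

Answer: -4·sin(4x)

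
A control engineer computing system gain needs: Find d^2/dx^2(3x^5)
Apply power rule 2 times:
d^1: 15x^4
d^2: 60x^3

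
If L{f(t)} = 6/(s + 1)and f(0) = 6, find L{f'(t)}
L{f'(t)}=s·F(s) - f(0)=6s/(s + 1) - 6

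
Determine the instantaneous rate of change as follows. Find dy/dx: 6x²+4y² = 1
Differentiate: 12x + 8y·(dy/dx)=0
dy/dx=-12x/(8y)=-(3/2)·(x/y)

Answer: dy/dx=-(3/2)·(x/y)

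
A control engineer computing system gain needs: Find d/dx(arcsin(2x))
d/dx[arcsin(u)] = u'/√(1-u²), u = 2x, u' = 2

Answer: 2/√(1 - 4x²)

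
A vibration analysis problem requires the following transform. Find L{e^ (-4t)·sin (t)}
First shifting: L{e^(at)f(t)}=F(s-a)
L{sin(t)}=1/(s² + 1)
Shift: 1/((s + 4)² + 1)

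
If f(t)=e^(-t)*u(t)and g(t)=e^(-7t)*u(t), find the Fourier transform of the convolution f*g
By the convolution theorem: F{f * g} = F(omega) * G(omega)
F(omega) = 1/(1+j * omega), G(omega) = 1/(7+j * omega)
F{f * g} = 1/((1+j * omega)(7+j * omega))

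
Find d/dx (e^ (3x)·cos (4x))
Product rule: (fg)' = f'g + fg'
f = e^(3x), f' = 3·e^(3x)
g = cos(4x), g' = -4·sin(4x)

Answer: 3·e^(3x)·cos(4x) - 4·e^(3x)·sin(4x)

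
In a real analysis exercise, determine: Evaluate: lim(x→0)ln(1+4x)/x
L'Hôpital (0/0): lim 4/(1+4x) / 1 = 4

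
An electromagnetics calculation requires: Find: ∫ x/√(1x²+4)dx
Let u = x² + 4, du = 2x dx
∫ (1/2)·u^(-1/2) du = √u + C

Answer: √(x² + 4) + C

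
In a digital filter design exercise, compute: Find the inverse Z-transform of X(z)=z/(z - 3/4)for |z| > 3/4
Standard pair: z/(z-a) <-> a^n*u[n] for causal signals
With a=3/4: x[n]=(3/4)^n*u[n]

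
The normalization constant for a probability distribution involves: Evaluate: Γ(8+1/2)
Γ(n+1/2) = (2n)!√π/(4^n·n!)
= 20922789888000√π/(65536·40320) = (2027025/256)·√π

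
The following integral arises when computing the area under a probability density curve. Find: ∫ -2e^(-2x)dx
Since d/dx[e^(-2x)] = -2e^(-2x), we get 1 e^(-2x)+C

Answer: e^(-2x)+C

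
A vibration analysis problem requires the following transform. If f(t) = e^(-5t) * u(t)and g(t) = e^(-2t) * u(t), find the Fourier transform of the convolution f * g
By the convolution theorem: F{f*g} = F(omega)*G(omega)
F(omega) = 1/(5+j*omega), G(omega) = 1/(2+j*omega)
F{f*g} = 1/((5+j*omega)(2+j*omega))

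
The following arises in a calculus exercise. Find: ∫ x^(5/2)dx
Power rule: ∫ x^(5/2) dx = x^(7/2)/(7/2)+C

Answer: (2/7)·x^(7/2)+C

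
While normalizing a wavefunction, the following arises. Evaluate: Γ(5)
Γ(n) = (n-1)! for positive integers
Γ(5) = 4! = 24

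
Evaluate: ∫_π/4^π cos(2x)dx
Antiderivative: sin(2x)/2
Evaluate at bounds: [sin(2·π)/2] - [sin(2·π/4)/2]
= ((0) - (1))/2 = -1/2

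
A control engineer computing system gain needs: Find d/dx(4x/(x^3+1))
Quotient rule: (f/g)' = (f'g - fg')/g²
f = 4x, f' = 4
g = x^3 + 1, g' = 3x^2

Answer: (4·(x^3 + 1) - 12x^3)/(x^3 + 1)²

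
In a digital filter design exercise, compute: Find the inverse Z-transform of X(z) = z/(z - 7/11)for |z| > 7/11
Standard pair: z/(z-a) <-> a^n*u[n] for causal signals
With a=7/11: x[n]=(7/11)^n*u[n]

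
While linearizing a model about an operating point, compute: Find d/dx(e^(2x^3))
Chain rule: d/dx[e^u] = e^u · u' where u = 2x^3
u' = 6x^2

Answer: 6x^2·e^(2x^3)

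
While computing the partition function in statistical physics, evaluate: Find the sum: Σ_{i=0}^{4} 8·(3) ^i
Geometric series: S=a(1 - r^n)/(1 - r)
a=8, r=3, n=5
S=8(1 - 243)/-2=968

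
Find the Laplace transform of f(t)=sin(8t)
L{sin(wt)}=w/(s² + w²)
L{sin(8t)}=8/(s² + 64)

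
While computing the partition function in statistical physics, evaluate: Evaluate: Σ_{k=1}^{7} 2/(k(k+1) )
Partial fractions: 2/(k(k + 1)) = 2/k - 2/(k + 1)
Telescoping sum: 2(1 - 1/8) = 2·7/8

Answer: 7/4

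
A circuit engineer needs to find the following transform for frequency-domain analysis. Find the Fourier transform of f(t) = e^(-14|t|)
Using the standard pair: F{e^(-a|t|)} = 2a/(a^2 + omega^2)
With a = 14: F(omega) = 28/(196 + omega^2)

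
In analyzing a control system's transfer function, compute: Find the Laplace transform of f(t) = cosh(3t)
L{cosh(at)}=s/(s²-a²)
L{cosh(3t)}=s/(s²-9)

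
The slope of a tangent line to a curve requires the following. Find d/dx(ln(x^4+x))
Chain rule: d/dx[ln(u)]=u'/u where u=x^4 + x
u'=4x^3 + 1

Answer: (4x^3 + 1)/(x^4 + x)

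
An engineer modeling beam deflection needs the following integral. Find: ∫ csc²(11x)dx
Since d/dx[-cot(11x)]=11csc²(11x), integral=-cot(11x)/11 + C

Answer: (-1/11)cot(11x) + C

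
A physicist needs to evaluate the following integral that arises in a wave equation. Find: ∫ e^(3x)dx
Since d/dx[e^(3x)]=3e^(3x), we get 1/3 e^(3x)+C

Answer: (1/3)e^(3x)+C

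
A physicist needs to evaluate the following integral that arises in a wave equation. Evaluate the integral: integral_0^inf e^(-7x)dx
integral_0^inf e^(-7x) dx = [-1/7*e^(-7x)]_0^inf
= 0 - (-1/7) = 1/7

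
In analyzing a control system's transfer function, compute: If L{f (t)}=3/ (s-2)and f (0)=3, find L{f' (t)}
L{f'(t)}=s·F(s) - f(0)=3s/(s-2) - 3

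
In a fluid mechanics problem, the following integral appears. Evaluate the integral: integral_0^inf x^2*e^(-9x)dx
This is a Gamma integral. Substitute u=9x (du=9 dx):
integral_0^inf x^2*e^(-9x) dx=(1/9^3) integral_0^inf u^2*e^(-u) du
=Gamma(3)/9^3=2!/9^3=2/729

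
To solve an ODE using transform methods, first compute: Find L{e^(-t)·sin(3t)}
First shifting: L{e^(at)f(t)} = F(s-a)
L{sin(3t)} = 3/(s²+9)
Shift: 3/((s+1)²+9)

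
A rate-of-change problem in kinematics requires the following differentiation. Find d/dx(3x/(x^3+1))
Quotient rule: (f/g)' = (f'g - fg')/g²
f = 3x, f' = 3
g = x^3 + 1, g' = 3x^2

Answer: (3·(x^3 + 1) - 9x^3)/(x^3 + 1)²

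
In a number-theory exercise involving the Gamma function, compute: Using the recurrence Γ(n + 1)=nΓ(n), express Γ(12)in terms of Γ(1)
Γ(12) = 11Γ(11) = 11·10Γ(10) = ... = 11!·Γ(1) = 39916800·Γ(1)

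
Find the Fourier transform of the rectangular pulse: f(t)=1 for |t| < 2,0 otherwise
F(omega)=integral from -2 to 2 of e^(-j*omega*t) dt
=2*sin(2*omega)/omega=4*sinc(2*omega/pi)

Answer: 2*sin(2*omega)/omega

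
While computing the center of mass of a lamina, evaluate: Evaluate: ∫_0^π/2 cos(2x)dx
Antiderivative: sin(2x)/2
Evaluate at bounds: [sin(2·π/2)/2] - [sin(2·0)/2]
= ((0) - (0))/2 = 0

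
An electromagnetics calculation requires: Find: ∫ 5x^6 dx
Using power rule: ∫ 5x^6 dx = 5/7 x^7+C = (5/7)x^7+C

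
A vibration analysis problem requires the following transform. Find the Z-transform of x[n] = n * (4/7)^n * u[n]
Using the property Z{n*a^n*u[n]} = az/(z-a)^2
With a = 4/7: X(z) = (4/7)z/(z - 4/7)^2, |z| > 4/7

Answer: (4/7)z/(z - 4/7)^2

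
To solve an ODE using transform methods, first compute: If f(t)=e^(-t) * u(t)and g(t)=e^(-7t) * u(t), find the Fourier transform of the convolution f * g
By the convolution theorem: F{f * g}=F(omega) * G(omega)
F(omega)=1/(1 + j * omega), G(omega)=1/(7 + j * omega)
F{f * g}=1/((1 + j * omega)(7 + j * omega))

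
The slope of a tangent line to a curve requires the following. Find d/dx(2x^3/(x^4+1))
Quotient rule: (f/g)'=(f'g - fg')/g²
f=2x^3, f'=6x^2
g=x^4 + 1, g'=4x^3

Answer: (6x^2·(x^4 + 1) - 8x^6)/(x^4 + 1)²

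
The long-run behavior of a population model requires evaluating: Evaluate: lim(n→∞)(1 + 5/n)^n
This is the definition of e^5: lim(1+5/n)^n=e^5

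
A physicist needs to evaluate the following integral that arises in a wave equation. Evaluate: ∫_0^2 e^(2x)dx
Antiderivative: (1/2)e^(2x)
Evaluate: (1/2)(e^4 - 1)

Answer: (e^4 - 1)/2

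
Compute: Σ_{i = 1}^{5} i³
Using formula: Σ i^3 = [n(n + 1)/2]² = [5·6/2]² = 225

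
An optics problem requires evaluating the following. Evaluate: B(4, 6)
B(x,y) = Γ(x)Γ(y)/Γ(x+y) = (x-1)!(y-1)!/(x+y-1)!
B(4,6) = 3!·5!/9! = 1/504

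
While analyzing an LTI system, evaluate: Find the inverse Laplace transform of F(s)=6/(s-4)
L^(-1){6/(s-a)} = c·e^(at)
Here a = 4, c = 6

Answer: 6e^(4t)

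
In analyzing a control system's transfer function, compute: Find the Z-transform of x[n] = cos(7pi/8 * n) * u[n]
Z{cos(w0*n)*u[n]} = z(z - cos(w0))/(z^2 - 2z*cos(w0) + 1)
With w0 = 7pi/8: X(z) = z(z - cos(7pi/8))/(z^2 - 2z*cos(7pi/8) + 1)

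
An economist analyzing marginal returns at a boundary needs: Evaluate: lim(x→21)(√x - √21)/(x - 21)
Multiply by conjugate (√x + √21)/(√x + √21):
= (x - 21)/((x - 21)(√x + √21)) = 1/(√x + √21)
As x → 21: 1/(2√21)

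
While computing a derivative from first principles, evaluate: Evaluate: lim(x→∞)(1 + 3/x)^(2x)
Rewrite as [(1 + 3/x)^x]^2.
lim(1 + 3/x)^x = e^3, so limit = (e^3)^2 = e^6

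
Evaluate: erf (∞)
erf(∞) = 1 (the error function converges to 1)

Answer: 1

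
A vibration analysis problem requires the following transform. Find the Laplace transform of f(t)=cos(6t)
L{cos(wt)}=s/(s²+w²)
L{cos(6t)}=s/(s²+36)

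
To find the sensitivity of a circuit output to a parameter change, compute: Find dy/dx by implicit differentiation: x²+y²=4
Differentiate both sides: 2x+2y·(dy/dx)=0
Solve: dy/dx=-2x/(2y)=-x/y

Answer: dy/dx=-x/y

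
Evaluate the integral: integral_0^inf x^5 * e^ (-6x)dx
This is a Gamma integral. Substitute u=6x (du=6 dx):
integral_0^inf x^5 * e^(-6x) dx=(1/6^6) integral_0^inf u^5 * e^(-u) du
=Gamma(6)/6^6=5!/6^6=120/46656

Answer: 5/1944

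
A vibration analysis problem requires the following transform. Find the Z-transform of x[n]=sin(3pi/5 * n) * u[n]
Z{sin(w0*n)*u[n]}=z*sin(w0)/(z^2-2z*cos(w0)+1)
With w0=3pi/5: X(z)=z*sin(3pi/5)/(z^2-2z*cos(3pi/5)+1)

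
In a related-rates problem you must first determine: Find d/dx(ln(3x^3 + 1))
Chain rule: d/dx[ln(u)]=u'/u where u=3x^3 + 1
u'=9x^2

Answer: (9x^2)/(3x^3 + 1)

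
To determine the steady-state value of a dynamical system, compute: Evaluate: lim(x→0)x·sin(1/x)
Squeeze theorem: -|x| ≤ x·sin(1/x) ≤ |x|
Since x → 0 as x → 0, by squeeze theorem the limit is 0

Answer: 0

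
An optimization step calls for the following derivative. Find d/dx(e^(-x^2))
Chain rule: d/dx[e^u] = e^u · u' where u = -x^2
u' = -2x

Answer: -2x·e^(-x^2)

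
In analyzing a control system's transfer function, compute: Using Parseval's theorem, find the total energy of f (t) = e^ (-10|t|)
Parseval's theorem: E = integral |f(t)|^2 dt = (1/2pi) integral |F(omega)|^2 domega
E = integral_{-inf}^{inf} e^(-20|t|) dt = 2 * integral_0^inf e^(-20t) dt = 2/(2 * 10) = 1/10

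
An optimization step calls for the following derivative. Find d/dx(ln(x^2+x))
Chain rule: d/dx[ln(u)]=u'/u where u=x^2+x
u'=2x+1

Answer: (2x+1)/(x^2+x)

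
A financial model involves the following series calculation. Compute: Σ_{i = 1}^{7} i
Using formula: Σ i^1 = n(n+1)/2 = 7·8/2 = 28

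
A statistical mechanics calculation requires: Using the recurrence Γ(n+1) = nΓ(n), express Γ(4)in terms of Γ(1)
Γ(4) = 3Γ(3) = 3·2Γ(2) = ... = 3!·Γ(1) = 6·Γ(1)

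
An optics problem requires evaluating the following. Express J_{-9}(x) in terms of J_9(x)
For integer n: J_{-n}(x)=(-1)^n J_n(x)
With n=9: J_{-9}(x)=(-1)^9 J_9(x)=-J_9(x)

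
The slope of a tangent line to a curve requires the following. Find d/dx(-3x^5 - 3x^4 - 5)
Power rule: d/dx(ax^n) = n·a·x^(n-1)
Term by term: -15·x^4 - 12·x^3

Answer: -15x^4 - 12x^3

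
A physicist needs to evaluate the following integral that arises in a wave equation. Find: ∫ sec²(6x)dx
Since d/dx[tan(6x)] = 6sec²(6x), integral = tan(6x)/6 + C

Answer: (1/6)tan(6x) + C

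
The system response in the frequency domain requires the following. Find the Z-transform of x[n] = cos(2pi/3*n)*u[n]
Z{cos(w0 * n) * u[n]} = z(z - cos(w0))/(z^2-2z * cos(w0)+1)
With w0 = 2pi/3: X(z) = z(z - cos(2pi/3))/(z^2-2z * cos(2pi/3)+1)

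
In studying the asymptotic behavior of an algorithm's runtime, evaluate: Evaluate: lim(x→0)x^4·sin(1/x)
Squeeze theorem: -|x^4| ≤ x^4·sin(1/x) ≤ |x^4|
Since x^4 → 0 as x → 0, by squeeze theorem the limit is 0

Answer: 0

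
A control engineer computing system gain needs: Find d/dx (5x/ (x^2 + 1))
Quotient rule: (f/g)' = (f'g - fg')/g²
f = 5x, f' = 5
g = x^2 + 1, g' = 2x

Answer: (5·(x^2 + 1) - 10x^2)/(x^2 + 1)²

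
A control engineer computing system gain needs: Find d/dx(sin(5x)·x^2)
Product rule: (fg)' = f'g + fg'
f = sin(5x), f' = 5·cos(5x)
g = x^2, g' = 2x

Answer: 5·cos(5x)·x^2 + 2·sin(5x)·x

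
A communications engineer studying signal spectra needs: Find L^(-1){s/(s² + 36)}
L^(-1){s/(s² + w²)} = cos(wt)
Here w = 6

Answer: cos(6t)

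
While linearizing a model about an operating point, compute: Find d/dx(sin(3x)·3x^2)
Product rule: (fg)' = f'g+fg'
f = sin(3x), f' = 3·cos(3x)
g = 3x^2, g' = 6x

Answer: 9·cos(3x)·x^2+6·sin(3x)·x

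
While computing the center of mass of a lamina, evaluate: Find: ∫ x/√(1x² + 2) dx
Let u = x²+2, du = 2x dx
∫ (1/2)·u^(-1/2) du = √u+C

Answer: √(x²+2)+C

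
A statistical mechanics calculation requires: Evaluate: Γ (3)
Γ(n)=(n-1)! for positive integers
Γ(3)=2!=2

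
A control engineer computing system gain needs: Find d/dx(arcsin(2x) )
d/dx[arcsin(u)] = u'/√(1-u²), u = 2x, u' = 2

Answer: 2/√(1 - 4x²)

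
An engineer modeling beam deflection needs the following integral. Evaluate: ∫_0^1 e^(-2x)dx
Antiderivative: (1/(-2))e^(-2x)
Evaluate: (1/(-2))(e^-2-1)

Answer: (e^-2-1)/(-2)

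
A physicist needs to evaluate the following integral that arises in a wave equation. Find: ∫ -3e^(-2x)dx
Since d/dx[e^(-2x)]=-2e^(-2x), we get 3/2 e^(-2x)+C

Answer: (3/2)e^(-2x)+C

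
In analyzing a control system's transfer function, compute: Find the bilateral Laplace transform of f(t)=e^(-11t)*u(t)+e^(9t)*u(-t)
For e^(-11t)*u(t): L = 1/(s + 11), Re(s) > -11
For e^(9t)*u(-t): L = -1/(s-9), Re(s) < 9
Combined: F(s) = 1/(s + 11) - 1/(s-9), -11 < Re(s) < 9

Answer: 1/(s + 11) - 1/(s-9), ROC: -11 < Re(s) < 9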